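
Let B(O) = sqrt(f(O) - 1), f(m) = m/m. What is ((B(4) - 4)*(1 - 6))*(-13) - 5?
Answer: -265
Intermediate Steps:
f(m) = 1
B(O) = 0 (B(O) = sqrt(1 - 1) = sqrt(0) = 0)
((B(4) - 4)*(1 - 6))*(-13) - 5 = ((0 - 4)*(1 - 6))*(-13) - 5 = -4*(-5)*(-13) - 5 = 20*(-13) - 5 = -260 - 5 = -265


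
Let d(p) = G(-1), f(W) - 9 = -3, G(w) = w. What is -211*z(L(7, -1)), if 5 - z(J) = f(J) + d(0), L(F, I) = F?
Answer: 0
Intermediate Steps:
f(W) = 6 (f(W) = 9 - 3 = 6)
d(p) = -1
z(J) = 0 (z(J) = 5 - (6 - 1) = 5 - 1*5 = 5 - 5 = 0)
-211*z(L(7, -1)) = -211*0 = 0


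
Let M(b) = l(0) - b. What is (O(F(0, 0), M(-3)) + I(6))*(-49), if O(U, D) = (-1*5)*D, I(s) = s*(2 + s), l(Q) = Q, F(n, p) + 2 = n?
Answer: -1617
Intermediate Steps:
F(n, p) = -2 + n
M(b) = -b (M(b) = 0 - b = -b)
O(U, D) = -5*D
(O(F(0, 0), M(-3)) + I(6))*(-49) = (-(-5)*(-3) + 6*(2 + 6))*(-49) = (-5*3 + 6*8)*(-49) = (-15 + 48)*(-49) = 33*(-49) = -1617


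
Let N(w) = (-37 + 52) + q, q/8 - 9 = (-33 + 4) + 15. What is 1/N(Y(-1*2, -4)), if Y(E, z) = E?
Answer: -1/25 ≈ -0.040000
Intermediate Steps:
q = -40 (q = 72 + 8*((-33 + 4) + 15) = 72 + 8*(-29 + 15) = 72 + 8*(-14) = 72 - 112 = -40)
N(w) = -25 (N(w) = (-37 + 52) - 40 = 15 - 40 = -25)
1/N(Y(-1*2, -4)) = 1/(-25) = -1/25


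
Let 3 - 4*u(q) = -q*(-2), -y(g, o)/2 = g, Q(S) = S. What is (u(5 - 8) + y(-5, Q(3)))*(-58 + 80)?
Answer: 539/2 ≈ 269.50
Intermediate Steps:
y(g, o) = -2*g
u(q) = ¾ - q/2 (u(q) = ¾ - (-1)*q*(-2)/4 = ¾ - (-1)*(-2*q)/4 = ¾ - q/2)
(u(5 - 8) + y(-5, Q(3)))*(-58 + 80) = ((¾ - (5 - 8)/2) - 2*(-5))*(-58 + 80) = ((¾ - ½*(-3)) + 10)*22 = ((¾ + 3/2) + 10)*22 = (9/4 + 10)*22 = (49/4)*22 = 539/2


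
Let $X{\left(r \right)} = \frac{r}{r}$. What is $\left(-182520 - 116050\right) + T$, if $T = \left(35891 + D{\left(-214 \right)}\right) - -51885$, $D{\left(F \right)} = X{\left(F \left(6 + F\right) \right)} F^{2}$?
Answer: $-164998$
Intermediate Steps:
$X{\left(r \right)} = 1$
$D{\left(F \right)} = F^{2}$ ($D{\left(F \right)} = 1 F^{2} = F^{2}$)
$T = 133572$ ($T = \left(35891 + \left(-214\right)^{2}\right) - -51885 = \left(35891 + 45796\right) + 51885 = 81687 + 51885 = 133572$)
$\left(-182520 - 116050\right) + T = \left(-182520 - 116050\right) + 133572 = -298570 + 133572 = -164998$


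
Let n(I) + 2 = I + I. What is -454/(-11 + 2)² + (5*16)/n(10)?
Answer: -94/81 ≈ -1.1605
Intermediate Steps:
n(I) = -2 + 2*I (n(I) = -2 + (I + I) = -2 + 2*I)
-454/(-11 + 2)² + (5*16)/n(10) = -454/(-11 + 2)² + (5*16)/(-2 + 2*10) = -454/((-9)²) + 80/(-2 + 20) = -454/81 + 80/18 = -454*1/81 + 80*(1/18) = -454/81 + 40/9 = -94/81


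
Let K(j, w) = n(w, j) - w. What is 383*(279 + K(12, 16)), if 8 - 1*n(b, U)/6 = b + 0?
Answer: 82345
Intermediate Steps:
n(b, U) = 48 - 6*b (n(b, U) = 48 - 6*(b + 0) = 48 - 6*b)
K(j, w) = 48 - 7*w (K(j, w) = (48 - 6*w) - w = 48 - 7*w)
383*(279 + K(12, 16)) = 383*(279 + (48 - 7*16)) = 383*(279 + (48 - 112)) = 383*(279 - 64) = 383*215 = 82345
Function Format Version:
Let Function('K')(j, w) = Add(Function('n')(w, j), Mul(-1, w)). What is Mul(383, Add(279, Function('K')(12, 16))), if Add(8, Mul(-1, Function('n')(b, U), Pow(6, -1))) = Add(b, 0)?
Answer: 82345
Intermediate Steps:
Function('n')(b, U) = Add(48, Mul(-6, b)) (Function('n')(b, U) = Add(48, Mul(-6, Add(b, 0))) = Add(48, Mul(-6, b)))
Function('K')(j, w) = Add(48, Mul(-7, w)) (Function('K')(j, w) = Add(Add(48, Mul(-6, w)), Mul(-1, w)) = Add(48, Mul(-7, w)))
Mul(383, Add(279, Function('K')(12, 16))) = Mul(383, Add(279, Add(48, Mul(-7, 16)))) = Mul(383, Add(279, Add(48, -112))) = Mul(383, Add(279, -64)) = Mul(383, 215) = 82345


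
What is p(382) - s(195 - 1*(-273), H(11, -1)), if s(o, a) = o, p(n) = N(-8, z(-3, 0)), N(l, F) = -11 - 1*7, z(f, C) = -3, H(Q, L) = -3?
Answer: -486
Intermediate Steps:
N(l, F) = -18 (N(l, F) = -11 - 7 = -18)
p(n) = -18
p(382) - s(195 - 1*(-273), H(11, -1)) = -18 - (195 - 1*(-273)) = -18 - (195 + 273) = -18 - 1*468 = -18 - 468 = -486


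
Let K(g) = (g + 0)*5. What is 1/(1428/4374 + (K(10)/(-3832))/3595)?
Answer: 1004273316/327866107 ≈ 3.0631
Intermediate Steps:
K(g) = 5*g (K(g) = g*5 = 5*g)
1/(1428/4374 + (K(10)/(-3832))/3595) = 1/(1428/4374 + ((5*10)/(-3832))/3595) = 1/(1428*(1/4374) + (50*(-1/3832))*(1/3595)) = 1/(238/729 - 25/1916*1/3595) = 1/(238/729 - 5/1377604) = 1/(327866107/1004273316) = 1004273316/327866107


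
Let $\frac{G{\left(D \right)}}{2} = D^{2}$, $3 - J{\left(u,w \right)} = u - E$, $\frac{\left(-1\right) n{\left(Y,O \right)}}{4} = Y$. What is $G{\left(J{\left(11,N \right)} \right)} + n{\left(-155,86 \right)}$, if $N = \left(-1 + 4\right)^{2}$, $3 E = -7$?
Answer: $\frac{7502}{9} \approx 833.56$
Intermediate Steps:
$E = - \frac{7}{3}$ ($E = \frac{1}{3} \left(-7\right) = - \frac{7}{3} \approx -2.3333$)
$n{\left(Y,O \right)} = - 4 Y$
$N = 9$ ($N = 3^{2} = 9$)
$J{\left(u,w \right)} = \frac{2}{3} - u$ ($J{\left(u,w \right)} = 3 - \left(u - - \frac{7}{3}\right) = 3 - \left(u + \frac{7}{3}\right) = 3 - \left(\frac{7}{3} + u\right) = \frac{2}{3} - u$)
$G{\left(D \right)} = 2 D^{2}$
$G{\left(J{\left(11,N \right)} \right)} + n{\left(-155,86 \right)} = 2 \left(\frac{2}{3} - 11\right)^{2} - -620 = 2 \left(\frac{2}{3} - 11\right)^{2} + 620 = 2 \left(- \frac{31}{3}\right)^{2} + 620 = 2 \cdot \frac{961}{9} + 620 = \frac{1922}{9} + 620 = \frac{7502}{9}$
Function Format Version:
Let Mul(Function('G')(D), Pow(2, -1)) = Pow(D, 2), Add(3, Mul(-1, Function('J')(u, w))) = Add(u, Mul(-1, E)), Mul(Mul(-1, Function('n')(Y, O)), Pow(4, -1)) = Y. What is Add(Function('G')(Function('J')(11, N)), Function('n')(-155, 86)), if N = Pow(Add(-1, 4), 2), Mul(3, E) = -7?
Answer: Rational(7502, 9) ≈ 833.56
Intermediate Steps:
E = Rational(-7, 3) (E = Mul(Rational(1, 3), -7) = Rational(-7, 3) ≈ -2.3333)
Function('n')(Y, O) = Mul(-4, Y)
N = 9 (N = Pow(3, 2) = 9)
Function('J')(u, w) = Add(Rational(2, 3), Mul(-1, u)) (Function('J')(u, w) = Add(3, Mul(-1, Add(u, Mul(-1, Rational(-7, 3))))) = Add(3, Mul(-1, Add(u, Rational(7, 3)))) = Add(3, Mul(-1, Add(Rational(7, 3), u))) = Add(3, Add(Rational(-7, 3), Mul(-1, u))) = Add(Rational(2, 3), Mul(-1, u)))
Function('G')(D) = Mul(2, Pow(D, 2))
Add(Function('G')(Function('J')(11, N)), Function('n')(-155, 86)) = Add(Mul(2, Pow(Add(Rational(2, 3), Mul(-1, 11)), 2)), Mul(-4, -155)) = Add(Mul(2, Pow(Add(Rational(2, 3), -11), 2)), 620) = Add(Mul(2, Pow(Rational(-31, 3), 2)), 620) = Add(Mul(2, Rational(961, 9)), 620) = Add(Rational(1922, 9), 620) = Rational(7502, 9)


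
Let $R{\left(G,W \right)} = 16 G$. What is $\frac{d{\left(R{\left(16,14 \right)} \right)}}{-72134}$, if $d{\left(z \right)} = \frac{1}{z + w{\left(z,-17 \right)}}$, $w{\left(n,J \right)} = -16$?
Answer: $- \frac{1}{17312160} \approx -5.7763 \cdot 10^{-8}$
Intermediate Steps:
$d{\left(z \right)} = \frac{1}{-16 + z}$ ($d{\left(z \right)} = \frac{1}{z - 16} = \frac{1}{-16 + z}$)
$\frac{d{\left(R{\left(16,14 \right)} \right)}}{-72134} = \frac{1}{\left(-16 + 16 \cdot 16\right) \left(-72134\right)} = \frac{1}{-16 + 256} \left(- \frac{1}{72134}\right) = \frac{1}{240} \left(- \frac{1}{72134}\right) = - \frac{1}{17312160}$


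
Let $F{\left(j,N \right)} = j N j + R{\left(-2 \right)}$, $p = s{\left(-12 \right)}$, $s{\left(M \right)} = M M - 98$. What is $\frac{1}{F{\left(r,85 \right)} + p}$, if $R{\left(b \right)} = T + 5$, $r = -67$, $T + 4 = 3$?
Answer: $\frac{1}{381615} \approx 2.6204 \cdot 10^{-6}$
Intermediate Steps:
$T = -1$ ($T = -4 + 3 = -1$)
$R{\left(b \right)} = 4$ ($R{\left(b \right)} = -1 + 5 = 4$)
$s{\left(M \right)} = -98 + M^{2}$ ($s{\left(M \right)} = M^{2} - 98 = -98 + M^{2}$)
$p = 46$ ($p = -98 + \left(-12\right)^{2} = -98 + 144 = 46$)
$F{\left(j,N \right)} = 4 + N j^{2}$ ($F{\left(j,N \right)} = j N j + 4 = N j j + 4 = N j^{2} + 4 = 4 + N j^{2}$)
$\frac{1}{F{\left(r,85 \right)} + p} = \frac{1}{\left(4 + 85 \left(-67\right)^{2}\right) + 46} = \frac{1}{\left(4 + 85 \cdot 4489\right) + 46} = \frac{1}{\left(4 + 381565\right) + 46} = \frac{1}{381569 + 46} = \frac{1}{381615}$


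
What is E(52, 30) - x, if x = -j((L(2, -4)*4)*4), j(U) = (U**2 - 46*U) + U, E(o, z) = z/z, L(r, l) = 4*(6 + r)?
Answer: 239105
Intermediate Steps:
L(r, l) = 24 + 4*r
E(o, z) = 1
j(U) = U**2 - 45*U
x = -239104 (x = -((24 + 4*2)*4)*4*(-45 + ((24 + 4*2)*4)*4) = -((24 + 8)*4)*4*(-45 + ((24 + 8)*4)*4) = -(32*4)*4*(-45 + (32*4)*4) = -128*4*(-45 + 128*4) = -512*(-45 + 512) = -512*467 = -1*239104 = -239104)
E(52, 30) - x = 1 - 1*(-239104) = 1 + 239104 = 239105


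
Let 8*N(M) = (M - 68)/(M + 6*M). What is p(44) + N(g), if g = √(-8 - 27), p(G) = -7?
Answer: -391/56 + 17*I*√35/490 ≈ -6.9821 + 0.20525*I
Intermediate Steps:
g = I*√35 (g = √(-35) = I*√35 ≈ 5.9161*I)
N(M) = (-68 + M)/(56*M) (N(M) = ((M - 68)/(M + 6*M))/8 = ((-68 + M)/((7*M)))/8 = ((-68 + M)*(1/(7*M)))/8 = ((-68 + M)/(7*M))/8 = (-68 + M)/(56*M))
p(44) + N(g) = -7 + (-68 + I*√35)/(56*((I*√35))) = -7 + (-I*√35/35)*(-68 + I*√35)/56 = -7 - I*√35*(-68 + I*√35)/1960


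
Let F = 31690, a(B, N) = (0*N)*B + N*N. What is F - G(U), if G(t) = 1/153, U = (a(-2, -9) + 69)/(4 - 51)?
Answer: 4848569/153 ≈ 31690.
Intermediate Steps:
a(B, N) = N² (a(B, N) = 0*B + N² = 0 + N² = N²)
U = -150/47 (U = ((-9)² + 69)/(4 - 51) = (81 + 69)/(-47) = 150*(-1/47) = -150/47 ≈ -3.1915)
G(t) = 1/153
F - G(U) = 31690 - 1*1/153 = 31690 - 1/153 = 4848569/153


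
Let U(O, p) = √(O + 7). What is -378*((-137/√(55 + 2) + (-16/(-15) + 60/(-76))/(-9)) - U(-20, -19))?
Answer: 1106/95 + 17262*√57/19 + 378*I*√13 ≈ 6870.9 + 1362.9*I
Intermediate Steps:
U(O, p) = √(7 + O)
-378*((-137/√(55 + 2) + (-16/(-15) + 60/(-76))/(-9)) - U(-20, -19)) = -378*((-137/√(55 + 2) + (-16/(-15) + 60/(-76))/(-9)) - √(7 - 20)) = -378*((-137*√57/57 + (-16*(-1/15) + 60*(-1/76))*(-⅑)) - √(-13)) = -378*((-137*√57/57 + (16/15 - 15/19)*(-⅑)) - I*√13) = -378*((-137*√57/57 + (79/285)*(-⅑)) - I*√13) = -378*((-137*√57/57 - 79/2565) - I*√13) = -378*((-79/2565 - 137*√57/57) - I*√13) = -378*(-79/2565 - 137*√57/57 - I*√13) = 1106/95 + 17262*√57/19 + 378*I*√13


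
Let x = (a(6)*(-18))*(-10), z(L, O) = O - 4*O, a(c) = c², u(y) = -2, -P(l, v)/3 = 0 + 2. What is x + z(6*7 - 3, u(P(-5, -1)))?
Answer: 6486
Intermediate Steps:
P(l, v) = -6 (P(l, v) = -3*(0 + 2) = -3*2 = -6)
z(L, O) = -3*O
x = 6480 (x = (6²*(-18))*(-10) = (36*(-18))*(-10) = -648*(-10) = 6480)
x + z(6*7 - 3, u(P(-5, -1))) = 6480 - 3*(-2) = 6480 + 6 = 6486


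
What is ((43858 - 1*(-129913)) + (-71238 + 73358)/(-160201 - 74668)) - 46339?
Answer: 29929824288/234869 ≈ 1.2743e+5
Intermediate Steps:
((43858 - 1*(-129913)) + (-71238 + 73358)/(-160201 - 74668)) - 46339 = ((43858 + 129913) + 2120/(-234869)) - 46339 = (173771 + 2120*(-1/234869)) - 46339 = (173771 - 2120/234869) - 46339 = 40813418879/234869 - 46339 = 29929824288/234869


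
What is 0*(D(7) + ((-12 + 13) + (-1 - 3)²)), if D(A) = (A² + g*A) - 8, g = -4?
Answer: 0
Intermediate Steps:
D(A) = -8 + A² - 4*A (D(A) = (A² - 4*A) - 8 = -8 + A² - 4*A)
0*(D(7) + ((-12 + 13) + (-1 - 3)²)) = 0*((-8 + 7² - 4*7) + ((-12 + 13) + (-1 - 3)²)) = 0*((-8 + 49 - 28) + (1 + (-4)²)) = 0*(13 + (1 + 16)) = 0*(13 + 17) = 0*30 = 0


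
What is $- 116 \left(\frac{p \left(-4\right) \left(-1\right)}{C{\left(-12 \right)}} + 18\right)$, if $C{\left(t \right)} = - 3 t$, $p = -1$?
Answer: $- \frac{18676}{9} \approx -2075.1$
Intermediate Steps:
$- 116 \left(\frac{p \left(-4\right) \left(-1\right)}{C{\left(-12 \right)}} + 18\right) = - 116 \left(\frac{\left(-1\right) \left(-4\right) \left(-1\right)}{\left(-3\right) \left(-12\right)} + 18\right) = - 116 \left(\frac{4 \left(-1\right)}{36} + 18\right) = - 116 \left(\left(-4\right) \frac{1}{36} + 18\right) = - 116 \left(- \frac{1}{9} + 18\right) = \left(-116\right) \frac{161}{9} = - \frac{18676}{9}$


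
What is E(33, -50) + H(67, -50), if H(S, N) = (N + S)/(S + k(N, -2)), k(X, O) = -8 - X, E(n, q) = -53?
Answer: -5760/109 ≈ -52.844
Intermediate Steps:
H(S, N) = (N + S)/(-8 + S - N) (H(S, N) = (N + S)/(S + (-8 - N)) = (N + S)/(-8 + S - N))
E(33, -50) + H(67, -50) = -53 + (-1*(-50) - 1*67)/(8 - 50 - 1*67) = -53 + (50 - 67)/(8 - 50 - 67) = -53 - 17/(-109) = -53 - 1/109*(-17) = -53 + 17/109 = -5760/109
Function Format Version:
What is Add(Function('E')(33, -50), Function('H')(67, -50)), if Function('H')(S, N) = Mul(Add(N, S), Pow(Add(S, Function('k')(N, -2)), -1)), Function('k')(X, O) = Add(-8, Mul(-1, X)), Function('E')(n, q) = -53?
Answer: Rational(-5760, 109) ≈ -52.844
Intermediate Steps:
Function('H')(S, N) = Mul(Pow(Add(-8, S, Mul(-1, N)), -1), Add(N, S)) (Function('H')(S, N) = Mul(Add(N, S), Pow(Add(S, Add(-8, Mul(-1, N))), -1)) = Mul(Add(N, S), Pow(Add(-8, S, Mul(-1, N)), -1)) = Mul(Pow(Add(-8, S, Mul(-1, N)), -1), Add(N, S)))
Add(Function('E')(33, -50), Function('H')(67, -50)) = Add(-53, Mul(Pow(Add(8, -50, Mul(-1, 67)), -1), Add(Mul(-1, -50), Mul(-1, 67)))) = Add(-53, Mul(Pow(Add(8, -50, -67), -1), Add(50, -67))) = Add(-53, Mul(Pow(-109, -1), -17)) = Add(-53, Mul(Rational(-1, 109), -17)) = Add(-53, Rational(17, 109)) = Rational(-5760, 109)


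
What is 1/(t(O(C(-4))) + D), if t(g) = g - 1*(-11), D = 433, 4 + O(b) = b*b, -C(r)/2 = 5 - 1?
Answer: 1/504 ≈ 0.0019841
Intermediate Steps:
C(r) = -8 (C(r) = -2*(5 - 1) = -2*4 = -8)
O(b) = -4 + b² (O(b) = -4 + b*b = -4 + b²)
t(g) = 11 + g (t(g) = g + 11 = 11 + g)
1/(t(O(C(-4))) + D) = 1/((11 + (-4 + (-8)²)) + 433) = 1/((11 + (-4 + 64)) + 433) = 1/((11 + 60) + 433) = 1/(71 + 433) = 1/504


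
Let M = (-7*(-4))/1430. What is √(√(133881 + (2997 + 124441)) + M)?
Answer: √(10010 + 511225*√261319)/715 ≈ 22.610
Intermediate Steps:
M = 14/715 (M = (1/1430)*28 = 14/715 ≈ 0.019580)
√(√(133881 + (2997 + 124441)) + M) = √(√(133881 + (2997 + 124441)) + 14/715) = √(√(133881 + 127438) + 14/715) = √(√261319 + 14/715) = √(14/715 + √261319)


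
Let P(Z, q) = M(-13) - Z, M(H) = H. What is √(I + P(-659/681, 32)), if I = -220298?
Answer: 2*I*√25542800223/681 ≈ 469.37*I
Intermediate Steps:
P(Z, q) = -13 - Z
√(I + P(-659/681, 32)) = √(-220298 + (-13 - (-659)/681)) = √(-220298 + (-13 - 1*(-659/681))) = √(-220298 + (-13 + 659/681)) = √(-220298 - 8194/681) = √(-150031132/681) = 2*I*√25542800223/681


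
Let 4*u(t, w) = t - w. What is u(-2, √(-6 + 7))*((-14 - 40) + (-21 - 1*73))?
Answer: 111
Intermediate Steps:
u(t, w) = -w/4 + t/4 (u(t, w) = (t - w)/4 = -w/4 + t/4)
u(-2, √(-6 + 7))*((-14 - 40) + (-21 - 1*73)) = (-√(-6 + 7)/4 + (¼)*(-2))*((-14 - 40) + (-21 - 1*73)) = (-√1/4 - ½)*(-54 + (-21 - 73)) = (-¼*1 - ½)*(-54 - 94) = (-¼ - ½)*(-148) = -¾*(-148) = 111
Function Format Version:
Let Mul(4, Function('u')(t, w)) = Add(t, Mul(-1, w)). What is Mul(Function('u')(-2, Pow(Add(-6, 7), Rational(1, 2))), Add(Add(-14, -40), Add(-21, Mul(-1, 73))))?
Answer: 111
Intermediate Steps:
Function('u')(t, w) = Add(Mul(Rational(-1, 4), w), Mul(Rational(1, 4), t)) (Function('u')(t, w) = Mul(Rational(1, 4), Add(t, Mul(-1, w))) = Add(Mul(Rational(-1, 4), w), Mul(Rational(1, 4), t)))
Mul(Function('u')(-2, Pow(Add(-6, 7), Rational(1, 2))), Add(Add(-14, -40), Add(-21, Mul(-1, 73)))) = Mul(Add(Mul(Rational(-1, 4), Pow(Add(-6, 7), Rational(1, 2))), Mul(Rational(1, 4), -2)), Add(Add(-14, -40), Add(-21, Mul(-1, 73)))) = Mul(Add(Mul(Rational(-1, 4), Pow(1, Rational(1, 2))), Rational(-1, 2)), Add(-54, Add(-21, -73))) = Mul(Add(Mul(Rational(-1, 4), 1), Rational(-1, 2)), Add(-54, -94)) = Mul(Add(Rational(-1, 4), Rational(-1, 2)), -148) = Mul(Rational(-3, 4), -148) = 111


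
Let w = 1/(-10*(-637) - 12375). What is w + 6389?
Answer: 38365944/6005 ≈ 6389.0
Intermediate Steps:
w = -1/6005 (w = 1/(6370 - 12375) = 1/(-6005) = -1/6005 ≈ -0.00016653)
w + 6389 = -1/6005 + 6389 = 38365944/6005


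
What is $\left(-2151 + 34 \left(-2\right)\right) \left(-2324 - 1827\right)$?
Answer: $9211069$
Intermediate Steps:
$\left(-2151 + 34 \left(-2\right)\right) \left(-2324 - 1827\right) = \left(-2151 - 68\right) \left(-4151\right) = \left(-2219\right) \left(-4151\right) = 9211069$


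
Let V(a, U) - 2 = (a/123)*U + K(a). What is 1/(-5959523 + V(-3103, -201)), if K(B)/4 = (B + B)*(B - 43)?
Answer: 41/2957816004 ≈ 1.3862e-8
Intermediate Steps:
K(B) = 8*B*(-43 + B) (K(B) = 4*((B + B)*(B - 43)) = 4*((2*B)*(-43 + B)) = 4*(2*B*(-43 + B)) = 8*B*(-43 + B))
V(a, U) = 2 + 8*a*(-43 + a) + U*a/123 (V(a, U) = 2 + ((a/123)*U + 8*a*(-43 + a)) = 2 + (U*a/123 + 8*a*(-43 + a)) = 2 + (8*a*(-43 + a) + U*a/123) = 2 + 8*a*(-43 + a) + U*a/123)
1/(-5959523 + V(-3103, -201)) = 1/(-5959523 + (2 + 8*(-3103)*(-43 - 3103) + (1/123)*(-201)*(-3103))) = 1/(-5959523 + (2 + 8*(-3103)*(-3146) + 207901/41)) = 1/(-5959523 + (2 + 78096304 + 207901/41)) = 1/(-5959523 + 3202156447/41) = 1/(2957816004/41) = 41/2957816004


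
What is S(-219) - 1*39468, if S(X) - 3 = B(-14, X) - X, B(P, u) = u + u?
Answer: -39684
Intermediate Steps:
B(P, u) = 2*u
S(X) = 3 + X (S(X) = 3 + (2*X - X) = 3 + X)
S(-219) - 1*39468 = (3 - 219) - 1*39468 = -216 - 39468 = -39684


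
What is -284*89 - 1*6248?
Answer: -31524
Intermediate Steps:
-284*89 - 1*6248 = -25276 - 6248 = -31524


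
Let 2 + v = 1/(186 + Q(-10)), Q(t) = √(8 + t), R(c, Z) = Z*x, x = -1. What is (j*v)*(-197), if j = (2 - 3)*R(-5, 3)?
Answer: 20392455/17299 + 591*I*√2/34598 ≈ 1178.8 + 0.024157*I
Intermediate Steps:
R(c, Z) = -Z (R(c, Z) = Z*(-1) = -Z)
j = 3 (j = (2 - 3)*(-1*3) = -1*(-3) = 3)
v = -2 + 1/(186 + I*√2) (v = -2 + 1/(186 + √(8 - 10)) = -2 + 1/(186 + √(-2)) = -2 + 1/(186 + I*√2) ≈ -1.9946 - 4.0876e-5*I)
(j*v)*(-197) = (3*((-2*√2 + 371*I)/(√2 - 186*I)))*(-197) = (3*(-2*√2 + 371*I)/(√2 - 186*I))*(-197) = -591*(-2*√2 + 371*I)/(√2 - 186*I)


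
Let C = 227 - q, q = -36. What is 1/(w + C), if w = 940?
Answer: 1/1203 ≈ 0.00083125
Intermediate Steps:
C = 263 (C = 227 - 1*(-36) = 227 + 36 = 263)
1/(w + C) = 1/(940 + 263) = 1/1203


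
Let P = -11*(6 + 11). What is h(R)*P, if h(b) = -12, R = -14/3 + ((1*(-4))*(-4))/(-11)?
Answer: 2244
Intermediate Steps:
R = -202/33 (R = -14*⅓ - 4*(-4)*(-1/11) = -14/3 + 16*(-1/11) = -14/3 - 16/11 = -202/33 ≈ -6.1212)
P = -187 (P = -11*17 = -187)
h(R)*P = -12*(-187) = 2244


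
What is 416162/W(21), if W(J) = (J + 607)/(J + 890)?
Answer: 189561791/314 ≈ 6.0370e+5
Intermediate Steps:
W(J) = (607 + J)/(890 + J)
416162/W(21) = 416162/(((607 + 21)/(890 + 21))) = 416162/((628/911)) = 416162/(((1/911)*628)) = 416162/(628/911) = 416162*(911/628) = 189561791/314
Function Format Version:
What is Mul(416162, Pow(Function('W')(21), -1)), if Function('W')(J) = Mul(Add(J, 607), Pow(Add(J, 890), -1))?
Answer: Rational(189561791, 314) ≈ 6.0370e+5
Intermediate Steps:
Function('W')(J) = Mul(Pow(Add(890, J), -1), Add(607, J)) (Function('W')(J) = Mul(Add(607, J), Pow(Add(890, J), -1)) = Mul(Pow(Add(890, J), -1), Add(607, J)))
Mul(416162, Pow(Function('W')(21), -1)) = Mul(416162, Pow(Mul(Pow(Add(890, 21), -1), Add(607, 21)), -1)) = Mul(416162, Pow(Mul(Pow(911, -1), 628), -1)) = Mul(416162, Pow(Mul(Rational(1, 911), 628), -1)) = Mul(416162, Pow(Rational(628, 911), -1)) = Mul(416162, Rational(911, 628)) = Rational(189561791, 314)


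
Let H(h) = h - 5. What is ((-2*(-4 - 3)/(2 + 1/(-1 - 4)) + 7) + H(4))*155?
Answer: 19220/9 ≈ 2135.6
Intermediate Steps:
H(h) = -5 + h
((-2*(-4 - 3)/(2 + 1/(-1 - 4)) + 7) + H(4))*155 = ((-2*(-4 - 3)/(2 + 1/(-1 - 4)) + 7) + (-5 + 4))*155 = ((-(-14)/(2 + 1/(-5)) + 7) - 1)*155 = ((-(-14)/(2 - 1/5) + 7) - 1)*155 = ((-(-14)/9/5 + 7) - 1)*155 = ((-(-14)*5/9 + 7) - 1)*155 = ((-2*(-35/9) + 7) - 1)*155 = ((70/9 + 7) - 1)*155 = (133/9 - 1)*155 = (124/9)*155 = 19220/9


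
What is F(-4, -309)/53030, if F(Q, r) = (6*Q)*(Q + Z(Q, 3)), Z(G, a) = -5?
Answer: 108/26515 ≈ 0.0040732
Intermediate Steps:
F(Q, r) = 6*Q*(-5 + Q) (F(Q, r) = (6*Q)*(Q - 5) = (6*Q)*(-5 + Q) = 6*Q*(-5 + Q))
F(-4, -309)/53030 = (6*(-4)*(-5 - 4))/53030 = (6*(-4)*(-9))*(1/53030) = 216*(1/53030) = 108/26515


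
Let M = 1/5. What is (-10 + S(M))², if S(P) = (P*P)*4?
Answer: 60516/625 ≈ 96.826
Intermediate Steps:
M = ⅕ (M = 1*(⅕) = ⅕ ≈ 0.20000)
S(P) = 4*P² (S(P) = P²*4 = 4*P²)
(-10 + S(M))² = (-10 + 4*(⅕)²)² = (-10 + 4*(1/25))² = (-10 + 4/25)² = (-246/25)² = 60516/625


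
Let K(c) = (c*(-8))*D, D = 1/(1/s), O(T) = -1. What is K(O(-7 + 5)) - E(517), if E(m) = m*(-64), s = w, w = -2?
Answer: 33072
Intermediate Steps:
s = -2
E(m) = -64*m
D = -2 (D = 1/(1/(-2)) = 1/(-½) = -2)
K(c) = 16*c (K(c) = (c*(-8))*(-2) = -8*c*(-2) = 16*c)
K(O(-7 + 5)) - E(517) = 16*(-1) - (-64)*517 = -16 - 1*(-33088) = -16 + 33088 = 33072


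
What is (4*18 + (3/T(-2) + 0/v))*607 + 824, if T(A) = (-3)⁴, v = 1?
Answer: 1202863/27 ≈ 44551.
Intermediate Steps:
T(A) = 81
(4*18 + (3/T(-2) + 0/v))*607 + 824 = (4*18 + (3/81 + 0/1))*607 + 824 = (72 + (3*(1/81) + 0*1))*607 + 824 = (72 + (1/27 + 0))*607 + 824 = (72 + 1/27)*607 + 824 = (1945/27)*607 + 824 = 1180615/27 + 824 = 1202863/27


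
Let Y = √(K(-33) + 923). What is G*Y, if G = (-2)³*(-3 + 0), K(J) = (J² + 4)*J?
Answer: 24*I*√35146 ≈ 4499.3*I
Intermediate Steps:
K(J) = J*(4 + J²) (K(J) = (4 + J²)*J = J*(4 + J²))
Y = I*√35146 (Y = √(-33*(4 + (-33)²) + 923) = √(-33*(4 + 1089) + 923) = √(-33*1093 + 923) = √(-36069 + 923) = √(-35146) = I*√35146 ≈ 187.47*I)
G = 24 (G = -8*(-3) = 24)
G*Y = 24*(I*√35146) = 24*I*√35146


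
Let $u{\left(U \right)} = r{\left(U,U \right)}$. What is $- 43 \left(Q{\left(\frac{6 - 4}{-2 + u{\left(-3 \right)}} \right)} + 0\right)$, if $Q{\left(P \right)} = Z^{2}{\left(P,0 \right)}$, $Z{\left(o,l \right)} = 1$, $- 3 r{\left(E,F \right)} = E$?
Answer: $-43$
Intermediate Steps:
$r{\left(E,F \right)} = - \frac{E}{3}$
$u{\left(U \right)} = - \frac{U}{3}$
$Q{\left(P \right)} = 1$ ($Q{\left(P \right)} = 1^{2} = 1$)
$- 43 \left(Q{\left(\frac{6 - 4}{-2 + u{\left(-3 \right)}} \right)} + 0\right) = - 43 \left(1 + 0\right) = \left(-43\right) 1 = -43$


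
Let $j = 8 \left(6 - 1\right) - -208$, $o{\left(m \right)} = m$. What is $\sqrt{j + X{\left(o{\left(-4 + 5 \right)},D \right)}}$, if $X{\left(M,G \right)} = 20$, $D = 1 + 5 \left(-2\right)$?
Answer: $2 \sqrt{67} \approx 16.371$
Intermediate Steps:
$D = -9$ ($D = 1 - 10 = -9$)
$j = 248$ ($j = 8 \cdot 5 + 208 = 40 + 208 = 248$)
$\sqrt{j + X{\left(o{\left(-4 + 5 \right)},D \right)}} = \sqrt{248 + 20} = \sqrt{268} = 2 \sqrt{67}$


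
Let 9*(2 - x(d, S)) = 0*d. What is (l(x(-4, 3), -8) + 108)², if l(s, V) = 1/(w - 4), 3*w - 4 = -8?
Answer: 2975625/256 ≈ 11624.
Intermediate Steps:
x(d, S) = 2 (x(d, S) = 2 - 0*d = 2 - ⅑*0 = 2 + 0 = 2)
w = -4/3 (w = 4/3 + (⅓)*(-8) = 4/3 - 8/3 = -4/3 ≈ -1.3333)
l(s, V) = -3/16 (l(s, V) = 1/(-4/3 - 4) = 1/(-16/3) = -3/16)
(l(x(-4, 3), -8) + 108)² = (-3/16 + 108)² = (1725/16)² = 2975625/256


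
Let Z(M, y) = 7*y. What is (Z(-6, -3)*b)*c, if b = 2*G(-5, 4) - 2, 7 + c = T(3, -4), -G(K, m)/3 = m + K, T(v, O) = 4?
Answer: 252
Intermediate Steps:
G(K, m) = -3*K - 3*m (G(K, m) = -3*(m + K) = -3*(K + m) = -3*K - 3*m)
c = -3 (c = -7 + 4 = -3)
b = 4 (b = 2*(-3*(-5) - 3*4) - 2 = 2*(15 - 12) - 2 = 2*3 - 2 = 6 - 2 = 4)
(Z(-6, -3)*b)*c = ((7*(-3))*4)*(-3) = -21*4*(-3) = -84*(-3) = 252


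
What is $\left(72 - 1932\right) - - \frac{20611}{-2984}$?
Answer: $- \frac{5570851}{2984} \approx -1866.9$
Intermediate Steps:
$\left(72 - 1932\right) - - \frac{20611}{-2984} = \left(72 - 1932\right) - \left(-20611\right) \left(- \frac{1}{2984}\right) = -1860 - \frac{20611}{2984} = - \frac{5570851}{2984}$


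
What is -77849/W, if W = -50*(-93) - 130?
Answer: -77849/4520 ≈ -17.223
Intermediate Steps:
W = 4520 (W = 4650 - 130 = 4520)
-77849/W = -77849/4520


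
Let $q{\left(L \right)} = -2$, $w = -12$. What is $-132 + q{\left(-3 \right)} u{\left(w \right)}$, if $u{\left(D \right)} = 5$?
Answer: $-142$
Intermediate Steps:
$-132 + q{\left(-3 \right)} u{\left(w \right)} = -132 - 10 = -142$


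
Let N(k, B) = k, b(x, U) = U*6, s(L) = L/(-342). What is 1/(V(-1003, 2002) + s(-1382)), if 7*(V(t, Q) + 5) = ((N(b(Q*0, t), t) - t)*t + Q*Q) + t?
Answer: 1197/1545333718 ≈ 7.7459e-7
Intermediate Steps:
s(L) = -L/342 (s(L) = L*(-1/342) = -L/342)
b(x, U) = 6*U
V(t, Q) = -5 + t/7 + Q**2/7 + 5*t**2/7 (V(t, Q) = -5 + (((6*t - t)*t + Q*Q) + t)/7 = -5 + (((5*t)*t + Q**2) + t)/7 = -5 + ((5*t**2 + Q**2) + t)/7 = -5 + ((Q**2 + 5*t**2) + t)/7 = -5 + (t + Q**2 + 5*t**2)/7 = -5 + (t/7 + Q**2/7 + 5*t**2/7) = -5 + t/7 + Q**2/7 + 5*t**2/7)
1/(V(-1003, 2002) + s(-1382)) = 1/((-5 + (1/7)*(-1003) + (1/7)*2002**2 + (5/7)*(-1003)**2) - 1/342*(-1382)) = 1/((-5 - 1003/7 + (1/7)*4008004 + (5/7)*1006009) + 691/171) = 1/((-5 - 1003/7 + 572572 + 5030045/7) + 691/171) = 1/(9037011/7 + 691/171) = 1/(1545333718/1197) = 1197/1545333718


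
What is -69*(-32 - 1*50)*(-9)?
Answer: -50922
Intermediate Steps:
-69*(-32 - 1*50)*(-9) = -69*(-32 - 50)*(-9) = -69*(-82)*(-9) = 5658*(-9) = -50922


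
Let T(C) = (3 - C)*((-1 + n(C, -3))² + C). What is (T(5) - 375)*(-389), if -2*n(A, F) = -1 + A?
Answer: 156767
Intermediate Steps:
n(A, F) = ½ - A/2 (n(A, F) = -(-1 + A)/2 = ½ - A/2)
T(C) = (3 - C)*(C + (-½ - C/2)²) (T(C) = (3 - C)*((-1 + (½ - C/2))² + C) = (3 - C)*((-½ - C/2)² + C) = (3 - C)*(C + (-½ - C/2)²))
(T(5) - 375)*(-389) = ((¾ - ¾*5² - ¼*5³ + (17/4)*5) - 375)*(-389) = ((¾ - ¾*25 - ¼*125 + 85/4) - 375)*(-389) = ((¾ - 75/4 - 125/4 + 85/4) - 375)*(-389) = (-28 - 375)*(-389) = -403*(-389) = 156767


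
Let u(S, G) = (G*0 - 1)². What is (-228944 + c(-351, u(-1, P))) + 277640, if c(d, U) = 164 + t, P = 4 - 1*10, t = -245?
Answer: 48615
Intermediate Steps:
P = -6 (P = 4 - 10 = -6)
u(S, G) = 1 (u(S, G) = (0 - 1)² = (-1)² = 1)
c(d, U) = -81 (c(d, U) = 164 - 245 = -81)
(-228944 + c(-351, u(-1, P))) + 277640 = (-228944 - 81) + 277640 = -229025 + 277640 = 48615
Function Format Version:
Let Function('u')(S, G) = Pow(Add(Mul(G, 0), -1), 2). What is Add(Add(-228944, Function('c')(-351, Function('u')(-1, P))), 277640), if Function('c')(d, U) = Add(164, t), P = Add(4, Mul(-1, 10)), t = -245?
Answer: 48615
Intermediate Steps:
P = -6 (P = Add(4, -10) = -6)
Function('u')(S, G) = 1 (Function('u')(S, G) = Pow(Add(0, -1), 2) = Pow(-1, 2) = 1)
Function('c')(d, U) = -81 (Function('c')(d, U) = Add(164, -245) = -81)
Add(Add(-228944, Function('c')(-351, Function('u')(-1, P))), 277640) = Add(Add(-228944, -81), 277640) = Add(-229025, 277640) = 48615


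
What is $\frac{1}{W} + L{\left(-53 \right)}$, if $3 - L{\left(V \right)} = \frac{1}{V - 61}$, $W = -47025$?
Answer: $\frac{282973}{94050} \approx 3.0088$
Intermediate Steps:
$L{\left(V \right)} = 3 - \frac{1}{-61 + V}$ ($L{\left(V \right)} = 3 - \frac{1}{V - 61} = 3 - \frac{1}{-61 + V}$)
$\frac{1}{W} + L{\left(-53 \right)} = \frac{1}{-47025} + \frac{-184 + 3 \left(-53\right)}{-61 - 53} = - \frac{1}{47025} + \frac{-184 - 159}{-114} = - \frac{1}{47025} - - \frac{343}{114} = - \frac{1}{47025} + \frac{343}{114} = \frac{282973}{94050}$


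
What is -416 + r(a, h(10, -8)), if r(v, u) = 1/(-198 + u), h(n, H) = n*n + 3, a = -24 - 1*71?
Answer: -39521/95 ≈ -416.01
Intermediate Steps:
a = -95 (a = -24 - 71 = -95)
h(n, H) = 3 + n**2 (h(n, H) = n**2 + 3 = 3 + n**2)
-416 + r(a, h(10, -8)) = -416 + 1/(-198 + (3 + 10**2)) = -416 + 1/(-198 + (3 + 100)) = -416 + 1/(-198 + 103) = -416 + 1/(-95) = -416 - 1/95 = -39521/95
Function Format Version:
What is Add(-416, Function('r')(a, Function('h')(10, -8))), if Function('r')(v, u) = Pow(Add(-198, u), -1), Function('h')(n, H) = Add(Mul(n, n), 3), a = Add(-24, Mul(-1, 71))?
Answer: Rational(-39521, 95) ≈ -416.01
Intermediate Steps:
a = -95 (a = Add(-24, -71) = -95)
Function('h')(n, H) = Add(3, Pow(n, 2)) (Function('h')(n, H) = Add(Pow(n, 2), 3) = Add(3, Pow(n, 2)))
Add(-416, Function('r')(a, Function('h')(10, -8))) = Add(-416, Pow(Add(-198, Add(3, Pow(10, 2))), -1)) = Add(-416, Pow(Add(-198, Add(3, 100)), -1)) = Add(-416, Pow(Add(-198, 103), -1)) = Add(-416, Pow(-95, -1)) = Add(-416, Rational(-1, 95)) = Rational(-39521, 95)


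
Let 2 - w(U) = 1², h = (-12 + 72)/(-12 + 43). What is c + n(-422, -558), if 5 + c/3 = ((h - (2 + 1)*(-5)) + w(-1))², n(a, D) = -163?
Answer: 756350/961 ≈ 787.04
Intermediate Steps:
h = 60/31 ≈ 1.9355
w(U) = 1 (w(U) = 2 - 1*1² = 2 - 1*1 = 2 - 1 = 1)
c = 912993/961 (c = -15 + 3*((60/31 - (2 + 1)*(-5)) + 1)² = -15 + 3*((60/31 - 3*(-5)) + 1)² = -15 + 3*((60/31 - 1*(-15)) + 1)² = -15 + 3*((60/31 + 15) + 1)² = -15 + 3*(525/31 + 1)² = -15 + 3*(556/31)² = -15 + 3*(309136/961) = -15 + 927408/961 = 912993/961 ≈ 950.04)
c + n(-422, -558) = 912993/961 - 163 = 756350/961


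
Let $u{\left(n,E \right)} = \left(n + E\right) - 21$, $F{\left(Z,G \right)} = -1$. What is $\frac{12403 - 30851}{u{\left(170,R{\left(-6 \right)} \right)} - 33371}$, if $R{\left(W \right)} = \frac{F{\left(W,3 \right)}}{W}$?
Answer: $\frac{110688}{199331} \approx 0.5553$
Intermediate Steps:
$R{\left(W \right)} = - \frac{1}{W}$
$u{\left(n,E \right)} = -21 + E + n$ ($u{\left(n,E \right)} = \left(E + n\right) - 21 = -21 + E + n$)
$\frac{12403 - 30851}{u{\left(170,R{\left(-6 \right)} \right)} - 33371} = \frac{12403 - 30851}{\left(-21 - \frac{1}{-6} + 170\right) - 33371} = - \frac{18448}{\left(-21 - - \frac{1}{6} + 170\right) - 33371} = - \frac{18448}{\left(-21 + \frac{1}{6} + 170\right) - 33371} = - \frac{18448}{\frac{895}{6} - 33371} = - \frac{18448}{- \frac{199331}{6}} = \left(-18448\right) \left(- \frac{6}{199331}\right) = \frac{110688}{199331}$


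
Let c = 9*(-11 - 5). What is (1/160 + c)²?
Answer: 530795521/25600 ≈ 20734.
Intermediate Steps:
c = -144 (c = 9*(-16) = -144)
(1/160 + c)² = (1/160 - 144)² = (-23039/160)² = 530795521/25600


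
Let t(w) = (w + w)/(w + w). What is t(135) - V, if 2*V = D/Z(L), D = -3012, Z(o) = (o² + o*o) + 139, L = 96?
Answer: 20077/18571 ≈ 1.0811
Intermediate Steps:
Z(o) = 139 + 2*o² (Z(o) = (o² + o²) + 139 = 2*o² + 139 = 139 + 2*o²)
t(w) = 1 (t(w) = (2*w)/((2*w)) = (2*w)*(1/(2*w)) = 1)
V = -1506/18571 (V = (-3012/(139 + 2*96²))/2 = (-3012/(139 + 2*9216))/2 = (-3012/(139 + 18432))/2 = (-3012/18571)/2 = (-3012*1/18571)/2 = (½)*(-3012/18571) = -1506/18571 ≈ -0.081094)
t(135) - V = 1 - 1*(-1506/18571) = 1 + 1506/18571 = 20077/18571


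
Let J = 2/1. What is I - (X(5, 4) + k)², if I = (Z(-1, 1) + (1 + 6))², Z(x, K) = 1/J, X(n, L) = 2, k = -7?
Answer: 125/4 ≈ 31.250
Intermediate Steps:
J = 2 (J = 2*1 = 2)
Z(x, K) = ½ (Z(x, K) = 1/2 = ½)
I = 225/4 (I = (½ + (1 + 6))² = (½ + 7)² = (15/2)² = 225/4 ≈ 56.250)
I - (X(5, 4) + k)² = 225/4 - (2 - 7)² = 225/4 - 1*(-5)² = 225/4 - 1*25 = 225/4 - 25 = 125/4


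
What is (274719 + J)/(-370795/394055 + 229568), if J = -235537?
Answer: 280724782/1644764499 ≈ 0.17068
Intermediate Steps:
(274719 + J)/(-370795/394055 + 229568) = (274719 - 235537)/(-370795/394055 + 229568) = 39182/(-370795*1/394055 + 229568) = 39182/(-74159/78811 + 229568) = 39182/(18092409489/78811) = 39182*(78811/18092409489) = 280724782/1644764499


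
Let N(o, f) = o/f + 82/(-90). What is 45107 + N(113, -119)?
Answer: 241538021/5355 ≈ 45105.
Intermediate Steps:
N(o, f) = -41/45 + o/f (N(o, f) = o/f + 82*(-1/90) = o/f - 41/45 = -41/45 + o/f)
45107 + N(113, -119) = 45107 + (-41/45 + 113/(-119)) = 45107 + (-41/45 + 113*(-1/119)) = 45107 + (-41/45 - 113/119) = 45107 - 9964/5355 = 241538021/5355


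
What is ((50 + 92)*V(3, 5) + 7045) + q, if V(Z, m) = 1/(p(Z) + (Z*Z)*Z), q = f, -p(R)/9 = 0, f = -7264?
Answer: -5771/27 ≈ -213.74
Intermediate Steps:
p(R) = 0 (p(R) = -9*0 = 0)
q = -7264
V(Z, m) = Z⁻³ (V(Z, m) = 1/(0 + (Z*Z)*Z) = 1/(0 + Z²*Z) = 1/(0 + Z³) = 1/(Z³) = Z⁻³)
((50 + 92)*V(3, 5) + 7045) + q = ((50 + 92)/3³ + 7045) - 7264 = (142*(1/27) + 7045) - 7264 = (142/27 + 7045) - 7264 = 190357/27 - 7264 = -5771/27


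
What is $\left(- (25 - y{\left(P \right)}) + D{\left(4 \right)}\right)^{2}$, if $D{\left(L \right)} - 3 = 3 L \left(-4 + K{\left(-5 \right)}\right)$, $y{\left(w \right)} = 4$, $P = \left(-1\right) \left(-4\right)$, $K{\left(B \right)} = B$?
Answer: $15876$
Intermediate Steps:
$P = 4$
$D{\left(L \right)} = 3 - 27 L$ ($D{\left(L \right)} = 3 + 3 L \left(-4 - 5\right) = 3 + 3 L \left(-9\right) = 3 - 27 L$)
$\left(- (25 - y{\left(P \right)}) + D{\left(4 \right)}\right)^{2} = \left(- (25 - 4) + \left(3 - 108\right)\right)^{2} = \left(\left(-1\right) 21 - 105\right)^{2} = \left(-21 - 105\right)^{2} = \left(-126\right)^{2} = 15876$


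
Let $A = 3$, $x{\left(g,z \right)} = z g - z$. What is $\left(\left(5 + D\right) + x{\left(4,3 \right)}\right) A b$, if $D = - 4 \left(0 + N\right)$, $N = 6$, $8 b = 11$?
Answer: $- \frac{165}{4} \approx -41.25$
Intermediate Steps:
$b = \frac{11}{8}$ ($b = \frac{1}{8} \cdot 11 = \frac{11}{8} \approx 1.375$)
$x{\left(g,z \right)} = - z + g z$ ($x{\left(g,z \right)} = g z - z = - z + g z$)
$D = -24$ ($D = - 4 \left(0 + 6\right) = \left(-4\right) 6 = -24$)
$\left(\left(5 + D\right) + x{\left(4,3 \right)}\right) A b = \left(\left(5 - 24\right) + 3 \left(-1 + 4\right)\right) 3 \cdot \frac{11}{8} = \left(-19 + 3 \cdot 3\right) 3 \cdot \frac{11}{8} = \left(-19 + 9\right) 3 \cdot \frac{11}{8} = \left(-10\right) 3 \cdot \frac{11}{8} = \left(-30\right) \frac{11}{8} = - \frac{165}{4}$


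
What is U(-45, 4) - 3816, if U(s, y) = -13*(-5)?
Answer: -3751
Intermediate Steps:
U(s, y) = 65
U(-45, 4) - 3816 = 65 - 3816 = -3751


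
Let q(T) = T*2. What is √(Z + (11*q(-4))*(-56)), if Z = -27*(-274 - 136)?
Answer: √15998 ≈ 126.48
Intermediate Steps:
q(T) = 2*T
Z = 11070 (Z = -27*(-410) = 11070)
√(Z + (11*q(-4))*(-56)) = √(11070 + (11*(2*(-4)))*(-56)) = √(11070 + (11*(-8))*(-56)) = √(11070 - 88*(-56)) = √(11070 + 4928) = √15998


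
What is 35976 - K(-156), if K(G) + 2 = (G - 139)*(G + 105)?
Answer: 20933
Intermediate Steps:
K(G) = -2 + (-139 + G)*(105 + G) (K(G) = -2 + (G - 139)*(G + 105) = -2 + (-139 + G)*(105 + G))
35976 - K(-156) = 35976 - (-14597 + (-156)² - 34*(-156)) = 35976 - (-14597 + 24336 + 5304) = 35976 - 1*15043 = 35976 - 15043 = 20933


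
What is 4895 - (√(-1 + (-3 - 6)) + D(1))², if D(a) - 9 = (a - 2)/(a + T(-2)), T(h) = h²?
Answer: 120689/25 - 88*I*√10/5 ≈ 4827.6 - 55.656*I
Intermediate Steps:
D(a) = 9 + (-2 + a)/(4 + a) (D(a) = 9 + (a - 2)/(a + (-2)²) = 9 + (-2 + a)/(a + 4) = 9 + (-2 + a)/(4 + a))
4895 - (√(-1 + (-3 - 6)) + D(1))² = 4895 - (√(-1 + (-3 - 6)) + 2*(17 + 5*1)/(4 + 1))² = 4895 - (√(-1 - 9) + 2*(17 + 5)/5)² = 4895 - (√(-10) + 2*(⅕)*22)² = 4895 - (I*√10 + 44/5)² = 4895 - (44/5 + I*√10)²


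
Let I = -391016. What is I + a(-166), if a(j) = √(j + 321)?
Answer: -391016 + √155 ≈ -3.9100e+5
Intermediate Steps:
a(j) = √(321 + j)
I + a(-166) = -391016 + √(321 - 166) = -391016 + √155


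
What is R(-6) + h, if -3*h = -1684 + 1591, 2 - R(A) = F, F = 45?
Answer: -12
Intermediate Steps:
R(A) = -43 (R(A) = 2 - 1*45 = 2 - 45 = -43)
h = 31 (h = -(-1684 + 1591)/3 = -⅓*(-93) = 31)
R(-6) + h = -43 + 31 = -12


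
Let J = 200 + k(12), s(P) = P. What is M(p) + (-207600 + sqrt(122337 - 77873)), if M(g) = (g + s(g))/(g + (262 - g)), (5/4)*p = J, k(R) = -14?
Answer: -135977256/655 + 4*sqrt(2779) ≈ -2.0739e+5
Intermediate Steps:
J = 186 (J = 200 - 14 = 186)
p = 744/5 (p = (4/5)*186 = 744/5 ≈ 148.80)
M(g) = g/131 (M(g) = (g + g)/(g + (262 - g)) = (2*g)/262 = (2*g)*(1/262) = g/131)
M(p) + (-207600 + sqrt(122337 - 77873)) = (1/131)*(744/5) + (-207600 + sqrt(122337 - 77873)) = 744/655 + (-207600 + sqrt(44464)) = 744/655 + (-207600 + 4*sqrt(2779)) = -135977256/655 + 4*sqrt(2779)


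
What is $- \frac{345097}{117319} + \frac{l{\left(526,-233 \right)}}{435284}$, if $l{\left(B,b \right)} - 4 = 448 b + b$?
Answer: $- \frac{162488295095}{51067083596} \approx -3.1819$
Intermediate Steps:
$l{\left(B,b \right)} = 4 + 449 b$ ($l{\left(B,b \right)} = 4 + \left(448 b + b\right) = 4 + 449 b$)
$- \frac{345097}{117319} + \frac{l{\left(526,-233 \right)}}{435284} = - \frac{345097}{117319} + \frac{4 + 449 \left(-233\right)}{435284} = \left(-345097\right) \frac{1}{117319} + \left(4 - 104617\right) \frac{1}{435284} = - \frac{345097}{117319} - \frac{104613}{435284} = - \frac{162488295095}{51067083596}$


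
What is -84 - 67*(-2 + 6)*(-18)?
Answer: 4740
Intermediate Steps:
-84 - 67*(-2 + 6)*(-18) = -84 - 268*(-18) = -84 - 67*(-72) = -84 + 4824 = 4740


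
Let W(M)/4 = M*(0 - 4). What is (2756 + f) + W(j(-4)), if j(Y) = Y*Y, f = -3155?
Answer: -655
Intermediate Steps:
j(Y) = Y**2
W(M) = -16*M (W(M) = 4*(M*(0 - 4)) = 4*(M*(-4)) = 4*(-4*M) = -16*M)
(2756 + f) + W(j(-4)) = (2756 - 3155) - 16*(-4)**2 = -399 - 16*16 = -399 - 256 = -655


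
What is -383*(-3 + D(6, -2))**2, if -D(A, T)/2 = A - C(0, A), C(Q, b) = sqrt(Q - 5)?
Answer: -78515 + 22980*I*sqrt(5) ≈ -78515.0 + 51385.0*I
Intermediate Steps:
C(Q, b) = sqrt(-5 + Q)
D(A, T) = -2*A + 2*I*sqrt(5) (D(A, T) = -2*(A - sqrt(-5 + 0)) = -2*(A - sqrt(-5)) = -2*(A - I*sqrt(5)) = -2*A + 2*I*sqrt(5))
-383*(-3 + D(6, -2))**2 = -383*(-3 + (-2*6 + 2*I*sqrt(5)))**2 = -383*(-3 + (-12 + 2*I*sqrt(5)))**2 = -383*(-15 + 2*I*sqrt(5))**2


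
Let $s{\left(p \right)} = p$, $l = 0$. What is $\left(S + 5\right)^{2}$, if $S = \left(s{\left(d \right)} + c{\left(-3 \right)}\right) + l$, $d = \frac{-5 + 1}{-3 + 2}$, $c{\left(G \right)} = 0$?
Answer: $81$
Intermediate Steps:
$d = 4$ ($d = - \frac{4}{-1} = \left(-4\right) \left(-1\right) = 4$)
$S = 4$ ($S = \left(4 + 0\right) + 0 = 4 + 0 = 4$)
$\left(S + 5\right)^{2} = \left(4 + 5\right)^{2} = 9^{2} = 81$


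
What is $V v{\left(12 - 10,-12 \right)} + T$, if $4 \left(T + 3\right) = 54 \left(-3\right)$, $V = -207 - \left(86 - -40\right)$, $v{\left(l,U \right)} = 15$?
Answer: $- \frac{10077}{2} \approx -5038.5$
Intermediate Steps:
$V = -333$ ($V = -207 - \left(86 + 40\right) = -207 - 126 = -333$)
$T = - \frac{87}{2}$ ($T = -3 + \frac{54 \left(-3\right)}{4} = -3 + \frac{1}{4} \left(-162\right) = -3 - \frac{81}{2} = - \frac{87}{2} \approx -43.5$)
$V v{\left(12 - 10,-12 \right)} + T = \left(-333\right) 15 - \frac{87}{2} = -4995 - \frac{87}{2} = - \frac{10077}{2}$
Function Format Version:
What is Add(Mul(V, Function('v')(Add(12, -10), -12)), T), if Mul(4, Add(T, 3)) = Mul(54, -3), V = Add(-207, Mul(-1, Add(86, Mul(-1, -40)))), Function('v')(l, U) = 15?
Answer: Rational(-10077, 2) ≈ -5038.5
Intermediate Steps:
V = -333 (V = Add(-207, Mul(-1, Add(86, 40))) = Add(-207, Mul(-1, 126)) = Add(-207, -126) = -333)
T = Rational(-87, 2) (T = Add(-3, Mul(Rational(1, 4), Mul(54, -3))) = Add(-3, Mul(Rational(1, 4), -162)) = Add(-3, Rational(-81, 2)) = Rational(-87, 2) ≈ -43.500)
Add(Mul(V, Function('v')(Add(12, -10), -12)), T) = Add(Mul(-333, 15), Rational(-87, 2)) = Add(-4995, Rational(-87, 2)) = Rational(-10077, 2)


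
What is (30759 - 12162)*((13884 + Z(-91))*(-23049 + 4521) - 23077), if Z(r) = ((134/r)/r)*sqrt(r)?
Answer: -4784372621913 - 46171738944*I*sqrt(91)/8281 ≈ -4.7844e+12 - 5.3188e+7*I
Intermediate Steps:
Z(r) = 134/r**(3/2) (Z(r) = (134/r**2)*sqrt(r) = 134/r**(3/2))
(30759 - 12162)*((13884 + Z(-91))*(-23049 + 4521) - 23077) = (30759 - 12162)*((13884 + 134/(-91)**(3/2))*(-23049 + 4521) - 23077) = 18597*((13884 + 134*(I*sqrt(91)/8281))*(-18528) - 23077) = 18597*((13884 + 134*I*sqrt(91)/8281)*(-18528) - 23077) = 18597*((-257242752 - 2482752*I*sqrt(91)/8281) - 23077) = 18597*(-257265829 - 2482752*I*sqrt(91)/8281) = -4784372621913 - 46171738944*I*sqrt(91)/8281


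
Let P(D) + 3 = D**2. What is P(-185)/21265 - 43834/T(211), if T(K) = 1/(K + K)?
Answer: -393358829998/21265 ≈ -1.8498e+7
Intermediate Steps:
T(K) = 1/(2*K)
P(D) = -3 + D**2
P(-185)/21265 - 43834/T(211) = (-3 + (-185)**2)/21265 - 43834/((1/2)/211) = (-3 + 34225)*(1/21265) - 43834/((1/2)*(1/211)) = 34222*(1/21265) - 43834/1/422 = 34222/21265 - 43834*422 = 34222/21265 - 18497948 = -393358829998/21265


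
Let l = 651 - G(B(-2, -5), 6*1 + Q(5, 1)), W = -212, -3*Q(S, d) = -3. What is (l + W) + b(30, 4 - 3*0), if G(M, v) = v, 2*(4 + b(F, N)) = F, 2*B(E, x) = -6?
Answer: 443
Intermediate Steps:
Q(S, d) = 1 (Q(S, d) = -⅓*(-3) = 1)
B(E, x) = -3 (B(E, x) = (½)*(-6) = -3)
b(F, N) = -4 + F/2
l = 644 (l = 651 - (6*1 + 1) = 651 - (6 + 1) = 651 - 1*7 = 651 - 7 = 644)
(l + W) + b(30, 4 - 3*0) = (644 - 212) + (-4 + (½)*30) = 432 + (-4 + 15) = 432 + 11 = 443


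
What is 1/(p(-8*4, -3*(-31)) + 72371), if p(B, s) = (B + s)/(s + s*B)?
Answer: 2883/208645532 ≈ 1.3818e-5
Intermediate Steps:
p(B, s) = (B + s)/(s + B*s)
1/(p(-8*4, -3*(-31)) + 72371) = 1/((-8*4 - 3*(-31))/(((-3*(-31)))*(1 - 8*4)) + 72371) = 1/((-32 + 93)/(93*(1 - 32)) + 72371) = 1/((1/93)*61/(-31) + 72371) = 1/((1/93)*(-1/31)*61 + 72371) = 1/(-61/2883 + 72371) = 1/(208645532/2883) = 2883/208645532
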